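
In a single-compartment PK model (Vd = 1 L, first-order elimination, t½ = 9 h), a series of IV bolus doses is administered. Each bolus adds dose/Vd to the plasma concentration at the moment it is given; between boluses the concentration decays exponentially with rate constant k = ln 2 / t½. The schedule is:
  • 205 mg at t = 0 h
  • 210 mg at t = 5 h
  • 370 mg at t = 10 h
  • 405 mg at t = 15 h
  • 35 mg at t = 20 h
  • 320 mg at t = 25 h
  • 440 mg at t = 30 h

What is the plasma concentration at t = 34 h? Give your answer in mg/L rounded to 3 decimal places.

k = ln 2 / 9 = 0.07702 per h
Dose 1 (205 mg at t=0 h): 205·exp(−0.07702·34) = 14.946 mg/L
Dose 2 (210 mg at t=5 h): 210·exp(−0.07702·29) = 22.503 mg/L
Dose 3 (370 mg at t=10 h): 370·exp(−0.07702·24) = 58.271 mg/L
Dose 4 (405 mg at t=15 h): 405·exp(−0.07702·19) = 93.745 mg/L
Dose 5 (35 mg at t=20 h): 35·exp(−0.07702·14) = 11.907 mg/L
Dose 6 (320 mg at t=25 h): 320·exp(−0.07702·9) = 160.000 mg/L
Dose 7 (440 mg at t=30 h): 440·exp(−0.07702·4) = 323.342 mg/L
C(34) = 14.946 + 22.503 + 58.271 + 93.745 + 11.907 + 160.000 + 323.342 = 684.713 mg/L

684.713 mg/L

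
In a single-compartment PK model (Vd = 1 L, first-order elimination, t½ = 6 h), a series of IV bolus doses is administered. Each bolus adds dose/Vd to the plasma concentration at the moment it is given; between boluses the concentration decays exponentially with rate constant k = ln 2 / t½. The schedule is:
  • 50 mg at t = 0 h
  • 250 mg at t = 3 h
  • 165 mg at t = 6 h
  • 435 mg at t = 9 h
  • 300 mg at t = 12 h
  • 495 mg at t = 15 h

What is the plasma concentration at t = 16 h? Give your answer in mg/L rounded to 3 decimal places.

k = ln 2 / 6 = 0.11552 per h
Dose 1 (50 mg at t=0 h): 50·exp(−0.11552·16) = 7.875 mg/L
Dose 2 (250 mg at t=3 h): 250·exp(−0.11552·13) = 55.681 mg/L
Dose 3 (165 mg at t=6 h): 165·exp(−0.11552·10) = 51.972 mg/L
Dose 4 (435 mg at t=9 h): 435·exp(−0.11552·7) = 193.770 mg/L
Dose 5 (300 mg at t=12 h): 300·exp(−0.11552·4) = 188.988 mg/L
Dose 6 (495 mg at t=15 h): 495·exp(−0.11552·1) = 440.995 mg/L
C(16) = 7.875 + 55.681 + 51.972 + 193.770 + 188.988 + 440.995 = 939.281 mg/L

939.281 mg/L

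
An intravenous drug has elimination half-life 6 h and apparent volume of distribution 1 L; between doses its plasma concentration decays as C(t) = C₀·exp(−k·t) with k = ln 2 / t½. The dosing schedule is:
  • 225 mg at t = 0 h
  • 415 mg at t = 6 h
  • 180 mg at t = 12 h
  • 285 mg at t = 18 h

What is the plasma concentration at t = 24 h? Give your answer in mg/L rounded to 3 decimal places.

k = ln 2 / 6 = 0.11552 per h
Dose 1 (225 mg at t=0 h): 225·exp(−0.11552·24) = 14.062 mg/L
Dose 2 (415 mg at t=6 h): 415·exp(−0.11552·18) = 51.875 mg/L
Dose 3 (180 mg at t=12 h): 180·exp(−0.11552·12) = 45.000 mg/L
Dose 4 (285 mg at t=18 h): 285·exp(−0.11552·6) = 142.500 mg/L
C(24) = 14.062 + 51.875 + 45.000 + 142.500 = 253.438 mg/L

253.438 mg/L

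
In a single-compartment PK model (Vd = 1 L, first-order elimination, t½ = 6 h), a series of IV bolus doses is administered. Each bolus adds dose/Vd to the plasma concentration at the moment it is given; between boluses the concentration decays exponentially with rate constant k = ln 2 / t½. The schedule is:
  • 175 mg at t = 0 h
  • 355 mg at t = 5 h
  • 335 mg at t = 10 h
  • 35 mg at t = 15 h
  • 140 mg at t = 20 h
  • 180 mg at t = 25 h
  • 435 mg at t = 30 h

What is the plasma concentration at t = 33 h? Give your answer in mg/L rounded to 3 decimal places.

k = ln 2 / 6 = 0.11552 per h
Dose 1 (175 mg at t=0 h): 175·exp(−0.11552·33) = 3.867 mg/L
Dose 2 (355 mg at t=5 h): 355·exp(−0.11552·28) = 13.977 mg/L
Dose 3 (335 mg at t=10 h): 335·exp(−0.11552·23) = 23.502 mg/L
Dose 4 (35 mg at t=15 h): 35·exp(−0.11552·18) = 4.375 mg/L
Dose 5 (140 mg at t=20 h): 140·exp(−0.11552·13) = 31.181 mg/L
Dose 6 (180 mg at t=25 h): 180·exp(−0.11552·8) = 71.433 mg/L
Dose 7 (435 mg at t=30 h): 435·exp(−0.11552·3) = 307.591 mg/L
C(33) = 3.867 + 13.977 + 23.502 + 4.375 + 31.181 + 71.433 + 307.591 = 455.927 mg/L

455.927 mg/L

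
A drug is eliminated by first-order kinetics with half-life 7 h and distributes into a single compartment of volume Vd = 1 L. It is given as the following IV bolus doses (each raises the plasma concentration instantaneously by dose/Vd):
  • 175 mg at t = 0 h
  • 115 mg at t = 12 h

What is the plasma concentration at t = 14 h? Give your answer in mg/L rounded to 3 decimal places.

k = ln 2 / 7 = 0.09902 per h
Dose 1 (175 mg at t=0 h): 175·exp(−0.09902·14) = 43.750 mg/L
Dose 2 (115 mg at t=12 h): 115·exp(−0.09902·2) = 94.339 mg/L
C(14) = 43.750 + 94.339 = 138.089 mg/L

138.089 mg/L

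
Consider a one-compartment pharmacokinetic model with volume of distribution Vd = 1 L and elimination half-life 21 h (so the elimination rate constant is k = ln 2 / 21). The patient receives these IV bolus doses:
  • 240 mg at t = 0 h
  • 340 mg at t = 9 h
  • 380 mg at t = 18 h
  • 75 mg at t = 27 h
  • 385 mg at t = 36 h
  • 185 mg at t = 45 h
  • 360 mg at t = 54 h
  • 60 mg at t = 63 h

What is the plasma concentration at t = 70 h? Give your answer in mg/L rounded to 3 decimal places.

621.962 mg/L

k = ln 2 / 21 = 0.03301 per h
Dose 1 (240 mg at t=0 h): 240·exp(−0.03301·70) = 23.811 mg/L
Dose 2 (340 mg at t=9 h): 340·exp(−0.03301·61) = 45.400 mg/L
Dose 3 (380 mg at t=18 h): 380·exp(−0.03301·52) = 68.293 mg/L
Dose 4 (75 mg at t=27 h): 75·exp(−0.03301·43) = 18.141 mg/L
Dose 5 (385 mg at t=36 h): 385·exp(−0.03301·34) = 125.337 mg/L
Dose 6 (185 mg at t=45 h): 185·exp(−0.03301·25) = 81.059 mg/L
Dose 7 (360 mg at t=54 h): 360·exp(−0.03301·16) = 212.298 mg/L
Dose 8 (60 mg at t=63 h): 60·exp(−0.03301·7) = 47.622 mg/L
C(70) = 23.811 + 45.400 + 68.293 + 18.141 + 125.337 + 81.059 + 212.298 + 47.622 = 621.962 mg/L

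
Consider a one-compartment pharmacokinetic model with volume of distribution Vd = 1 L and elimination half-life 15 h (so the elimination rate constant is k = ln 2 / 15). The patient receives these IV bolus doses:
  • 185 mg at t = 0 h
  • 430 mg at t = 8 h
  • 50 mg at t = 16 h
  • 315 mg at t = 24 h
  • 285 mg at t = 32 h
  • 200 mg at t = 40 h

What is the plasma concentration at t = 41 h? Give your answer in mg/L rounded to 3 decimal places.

659.748 mg/L

k = ln 2 / 15 = 0.04621 per h
Dose 1 (185 mg at t=0 h): 185·exp(−0.04621·41) = 27.820 mg/L
Dose 2 (430 mg at t=8 h): 430·exp(−0.04621·33) = 93.584 mg/L
Dose 3 (50 mg at t=16 h): 50·exp(−0.04621·25) = 15.749 mg/L
Dose 4 (315 mg at t=24 h): 315·exp(−0.04621·17) = 143.596 mg/L
Dose 5 (285 mg at t=32 h): 285·exp(−0.04621·9) = 188.030 mg/L
Dose 6 (200 mg at t=40 h): 200·exp(−0.04621·1) = 190.968 mg/L
C(41) = 27.820 + 93.584 + 15.749 + 143.596 + 188.030 + 190.968 = 659.748 mg/L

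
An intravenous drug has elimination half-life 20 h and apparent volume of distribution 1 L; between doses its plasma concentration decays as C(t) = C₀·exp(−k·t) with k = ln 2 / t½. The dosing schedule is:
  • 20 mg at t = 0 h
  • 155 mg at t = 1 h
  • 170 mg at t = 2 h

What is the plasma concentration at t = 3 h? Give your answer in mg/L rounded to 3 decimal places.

326.854 mg/L

k = ln 2 / 20 = 0.03466 per h
Dose 1 (20 mg at t=0 h): 20·exp(−0.03466·3) = 18.025 mg/L
Dose 2 (155 mg at t=1 h): 155·exp(−0.03466·2) = 144.620 mg/L
Dose 3 (170 mg at t=2 h): 170·exp(−0.03466·1) = 164.209 mg/L
C(3) = 18.025 + 144.620 + 164.209 = 326.854 mg/L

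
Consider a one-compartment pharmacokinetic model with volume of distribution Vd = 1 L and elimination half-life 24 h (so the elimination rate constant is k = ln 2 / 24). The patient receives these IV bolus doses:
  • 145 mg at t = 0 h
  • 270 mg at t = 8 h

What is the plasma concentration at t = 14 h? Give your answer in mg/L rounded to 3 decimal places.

k = ln 2 / 24 = 0.02888 per h
Dose 1 (145 mg at t=0 h): 145·exp(−0.02888·14) = 96.776 mg/L
Dose 2 (270 mg at t=8 h): 270·exp(−0.02888·6) = 227.042 mg/L
C(14) = 96.776 + 227.042 = 323.818 mg/L

323.818 mg/L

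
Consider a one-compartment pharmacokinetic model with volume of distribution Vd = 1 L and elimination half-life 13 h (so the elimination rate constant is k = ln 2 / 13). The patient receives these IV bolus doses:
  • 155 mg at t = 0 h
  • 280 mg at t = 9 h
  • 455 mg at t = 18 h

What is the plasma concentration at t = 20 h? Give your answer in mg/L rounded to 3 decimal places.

618.091 mg/L

k = ln 2 / 13 = 0.05332 per h
Dose 1 (155 mg at t=0 h): 155·exp(−0.05332·20) = 53.359 mg/L
Dose 2 (280 mg at t=9 h): 280·exp(−0.05332·11) = 155.754 mg/L
Dose 3 (455 mg at t=18 h): 455·exp(−0.05332·2) = 408.977 mg/L
C(20) = 53.359 + 155.754 + 408.977 = 618.091 mg/L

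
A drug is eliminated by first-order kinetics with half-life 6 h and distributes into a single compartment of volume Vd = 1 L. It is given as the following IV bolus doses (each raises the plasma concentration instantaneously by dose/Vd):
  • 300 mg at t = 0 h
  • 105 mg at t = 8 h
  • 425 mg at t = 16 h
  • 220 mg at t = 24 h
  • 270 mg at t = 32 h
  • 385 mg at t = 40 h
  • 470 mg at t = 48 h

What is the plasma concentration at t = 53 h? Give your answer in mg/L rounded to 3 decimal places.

k = ln 2 / 6 = 0.11552 per h
Dose 1 (300 mg at t=0 h): 300·exp(−0.11552·53) = 0.658 mg/L
Dose 2 (105 mg at t=8 h): 105·exp(−0.11552·45) = 0.580 mg/L
Dose 3 (425 mg at t=16 h): 425·exp(−0.11552·37) = 5.916 mg/L
Dose 4 (220 mg at t=24 h): 220·exp(−0.11552·29) = 7.717 mg/L
Dose 5 (270 mg at t=32 h): 270·exp(−0.11552·21) = 23.865 mg/L
Dose 6 (385 mg at t=40 h): 385·exp(−0.11552·13) = 85.749 mg/L
Dose 7 (470 mg at t=48 h): 470·exp(−0.11552·5) = 263.779 mg/L
C(53) = 0.658 + 0.580 + 5.916 + 7.717 + 23.865 + 85.749 + 263.779 = 388.263 mg/L

388.263 mg/L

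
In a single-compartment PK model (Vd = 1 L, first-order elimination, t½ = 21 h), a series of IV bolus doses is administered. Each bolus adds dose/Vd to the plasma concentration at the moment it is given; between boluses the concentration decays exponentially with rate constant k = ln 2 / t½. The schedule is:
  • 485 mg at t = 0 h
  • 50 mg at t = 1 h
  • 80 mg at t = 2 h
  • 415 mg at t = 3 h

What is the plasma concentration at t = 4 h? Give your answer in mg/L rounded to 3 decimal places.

946.715 mg/L

k = ln 2 / 21 = 0.03301 per h
Dose 1 (485 mg at t=0 h): 485·exp(−0.03301·4) = 425.013 mg/L
Dose 2 (50 mg at t=1 h): 50·exp(−0.03301·3) = 45.286 mg/L
Dose 3 (80 mg at t=2 h): 80·exp(−0.03301·2) = 74.889 mg/L
Dose 4 (415 mg at t=3 h): 415·exp(−0.03301·1) = 401.526 mg/L
C(4) = 425.013 + 45.286 + 74.889 + 401.526 = 946.715 mg/L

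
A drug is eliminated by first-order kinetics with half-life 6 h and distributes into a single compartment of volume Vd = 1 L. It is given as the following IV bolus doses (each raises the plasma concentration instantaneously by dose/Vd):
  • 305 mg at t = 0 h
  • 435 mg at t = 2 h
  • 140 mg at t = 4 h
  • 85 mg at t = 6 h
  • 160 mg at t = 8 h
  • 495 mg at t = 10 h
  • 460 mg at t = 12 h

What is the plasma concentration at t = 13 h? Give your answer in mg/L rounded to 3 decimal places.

k = ln 2 / 6 = 0.11552 per h
Dose 1 (305 mg at t=0 h): 305·exp(−0.11552·13) = 67.931 mg/L
Dose 2 (435 mg at t=2 h): 435·exp(−0.11552·11) = 122.068 mg/L
Dose 3 (140 mg at t=4 h): 140·exp(−0.11552·9) = 49.497 mg/L
Dose 4 (85 mg at t=6 h): 85·exp(−0.11552·7) = 37.863 mg/L
Dose 5 (160 mg at t=8 h): 160·exp(−0.11552·5) = 89.797 mg/L
Dose 6 (495 mg at t=10 h): 495·exp(−0.11552·3) = 350.018 mg/L
Dose 7 (460 mg at t=12 h): 460·exp(−0.11552·1) = 409.813 mg/L
C(13) = 67.931 + 122.068 + 49.497 + 37.863 + 89.797 + 350.018 + 409.813 = 1126.988 mg/L

1126.988 mg/L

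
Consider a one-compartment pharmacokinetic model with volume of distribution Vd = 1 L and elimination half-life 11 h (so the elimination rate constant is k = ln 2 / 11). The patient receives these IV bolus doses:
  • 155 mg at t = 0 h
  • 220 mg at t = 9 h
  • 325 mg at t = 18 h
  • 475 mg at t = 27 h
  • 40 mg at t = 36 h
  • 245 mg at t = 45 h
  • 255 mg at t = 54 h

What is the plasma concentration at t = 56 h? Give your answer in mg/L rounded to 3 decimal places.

480.620 mg/L

k = ln 2 / 11 = 0.06301 per h
Dose 1 (155 mg at t=0 h): 155·exp(−0.06301·56) = 4.548 mg/L
Dose 2 (220 mg at t=9 h): 220·exp(−0.06301·47) = 11.382 mg/L
Dose 3 (325 mg at t=18 h): 325·exp(−0.06301·38) = 29.646 mg/L
Dose 4 (475 mg at t=27 h): 475·exp(−0.06301·29) = 76.396 mg/L
Dose 5 (40 mg at t=36 h): 40·exp(−0.06301·20) = 11.343 mg/L
Dose 6 (245 mg at t=45 h): 245·exp(−0.06301·11) = 122.500 mg/L
Dose 7 (255 mg at t=54 h): 255·exp(−0.06301·2) = 224.806 mg/L
C(56) = 4.548 + 11.382 + 29.646 + 76.396 + 11.343 + 122.500 + 224.806 = 480.620 mg/L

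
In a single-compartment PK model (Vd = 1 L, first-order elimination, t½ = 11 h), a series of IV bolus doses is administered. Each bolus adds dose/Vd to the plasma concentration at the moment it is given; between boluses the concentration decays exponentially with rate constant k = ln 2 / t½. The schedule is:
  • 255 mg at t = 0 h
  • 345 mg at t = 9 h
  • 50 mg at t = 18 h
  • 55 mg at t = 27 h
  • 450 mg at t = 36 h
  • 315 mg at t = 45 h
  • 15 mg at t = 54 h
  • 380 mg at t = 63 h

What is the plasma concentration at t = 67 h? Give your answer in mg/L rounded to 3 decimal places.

463.873 mg/L

k = ln 2 / 11 = 0.06301 per h
Dose 1 (255 mg at t=0 h): 255·exp(−0.06301·67) = 3.741 mg/L
Dose 2 (345 mg at t=9 h): 345·exp(−0.06301·58) = 8.924 mg/L
Dose 3 (50 mg at t=18 h): 50·exp(−0.06301·49) = 2.280 mg/L
Dose 4 (55 mg at t=27 h): 55·exp(−0.06301·40) = 4.423 mg/L
Dose 5 (450 mg at t=36 h): 450·exp(−0.06301·31) = 63.805 mg/L
Dose 6 (315 mg at t=45 h): 315·exp(−0.06301·22) = 78.750 mg/L
Dose 7 (15 mg at t=54 h): 15·exp(−0.06301·13) = 6.612 mg/L
Dose 8 (380 mg at t=63 h): 380·exp(−0.06301·4) = 295.337 mg/L
C(67) = 3.741 + 8.924 + 2.280 + 4.423 + 63.805 + 78.750 + 6.612 + 295.337 = 463.873 mg/L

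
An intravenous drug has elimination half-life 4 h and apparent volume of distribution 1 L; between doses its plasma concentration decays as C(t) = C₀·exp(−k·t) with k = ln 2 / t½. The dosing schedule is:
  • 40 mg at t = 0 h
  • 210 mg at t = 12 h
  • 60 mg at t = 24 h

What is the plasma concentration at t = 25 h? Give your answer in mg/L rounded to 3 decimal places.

73.053 mg/L

k = ln 2 / 4 = 0.17329 per h
Dose 1 (40 mg at t=0 h): 40·exp(−0.17329·25) = 0.526 mg/L
Dose 2 (210 mg at t=12 h): 210·exp(−0.17329·13) = 22.074 mg/L
Dose 3 (60 mg at t=24 h): 60·exp(−0.17329·1) = 50.454 mg/L
C(25) = 0.526 + 22.074 + 50.454 = 73.053 mg/L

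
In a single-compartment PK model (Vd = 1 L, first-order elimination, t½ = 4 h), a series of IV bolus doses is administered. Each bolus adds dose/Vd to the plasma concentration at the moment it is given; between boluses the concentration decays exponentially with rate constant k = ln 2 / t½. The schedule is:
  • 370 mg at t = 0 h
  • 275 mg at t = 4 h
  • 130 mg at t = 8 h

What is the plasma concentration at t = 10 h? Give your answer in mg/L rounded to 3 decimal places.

k = ln 2 / 4 = 0.17329 per h
Dose 1 (370 mg at t=0 h): 370·exp(−0.17329·10) = 65.407 mg/L
Dose 2 (275 mg at t=4 h): 275·exp(−0.17329·6) = 97.227 mg/L
Dose 3 (130 mg at t=8 h): 130·exp(−0.17329·2) = 91.924 mg/L
C(10) = 65.407 + 97.227 + 91.924 = 254.558 mg/L

254.558 mg/L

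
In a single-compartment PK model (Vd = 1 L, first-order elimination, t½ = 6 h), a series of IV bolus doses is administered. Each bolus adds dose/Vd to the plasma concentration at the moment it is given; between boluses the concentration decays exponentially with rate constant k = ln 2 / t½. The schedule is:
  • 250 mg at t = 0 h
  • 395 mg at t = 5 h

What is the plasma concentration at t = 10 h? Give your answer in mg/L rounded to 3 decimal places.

300.431 mg/L

k = ln 2 / 6 = 0.11552 per h
Dose 1 (250 mg at t=0 h): 250·exp(−0.11552·10) = 78.745 mg/L
Dose 2 (395 mg at t=5 h): 395·exp(−0.11552·5) = 221.686 mg/L
C(10) = 78.745 + 221.686 = 300.431 mg/L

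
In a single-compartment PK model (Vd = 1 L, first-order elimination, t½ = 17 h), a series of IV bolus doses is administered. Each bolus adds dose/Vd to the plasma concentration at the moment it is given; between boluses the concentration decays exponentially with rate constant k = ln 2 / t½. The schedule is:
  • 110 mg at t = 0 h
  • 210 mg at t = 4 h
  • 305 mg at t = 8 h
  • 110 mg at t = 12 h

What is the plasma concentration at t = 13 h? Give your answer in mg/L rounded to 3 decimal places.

k = ln 2 / 17 = 0.04077 per h
Dose 1 (110 mg at t=0 h): 110·exp(−0.04077·13) = 64.743 mg/L
Dose 2 (210 mg at t=4 h): 210·exp(−0.04077·9) = 145.496 mg/L
Dose 3 (305 mg at t=8 h): 305·exp(−0.04077·5) = 248.749 mg/L
Dose 4 (110 mg at t=12 h): 110·exp(−0.04077·1) = 105.605 mg/L
C(13) = 64.743 + 145.496 + 248.749 + 105.605 = 564.593 mg/L

564.593 mg/L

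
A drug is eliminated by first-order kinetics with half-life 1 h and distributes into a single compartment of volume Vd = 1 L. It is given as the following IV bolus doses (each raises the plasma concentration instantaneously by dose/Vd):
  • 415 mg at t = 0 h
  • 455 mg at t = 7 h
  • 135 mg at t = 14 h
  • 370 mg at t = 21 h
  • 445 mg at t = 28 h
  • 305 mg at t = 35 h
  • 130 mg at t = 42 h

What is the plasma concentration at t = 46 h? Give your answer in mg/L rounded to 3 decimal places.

k = ln 2 / 1 = 0.69315 per h
Dose 1 (415 mg at t=0 h): 415·exp(−0.69315·46) = 0.000 mg/L
Dose 2 (455 mg at t=7 h): 455·exp(−0.69315·39) = 0.000 mg/L
Dose 3 (135 mg at t=14 h): 135·exp(−0.69315·32) = 0.000 mg/L
Dose 4 (370 mg at t=21 h): 370·exp(−0.69315·25) = 0.000 mg/L
Dose 5 (445 mg at t=28 h): 445·exp(−0.69315·18) = 0.002 mg/L
Dose 6 (305 mg at t=35 h): 305·exp(−0.69315·11) = 0.149 mg/L
Dose 7 (130 mg at t=42 h): 130·exp(−0.69315·4) = 8.125 mg/L
C(46) = 0.000 + 0.000 + 0.000 + 0.000 + 0.002 + 0.149 + 8.125 = 8.276 mg/L

8.276 mg/L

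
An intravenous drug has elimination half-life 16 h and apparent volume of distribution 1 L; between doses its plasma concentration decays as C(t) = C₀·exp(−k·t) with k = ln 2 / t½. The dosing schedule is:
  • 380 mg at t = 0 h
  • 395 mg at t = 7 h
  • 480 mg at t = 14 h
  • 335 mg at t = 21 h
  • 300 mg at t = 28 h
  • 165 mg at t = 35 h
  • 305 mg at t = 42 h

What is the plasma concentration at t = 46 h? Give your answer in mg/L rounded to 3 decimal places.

k = ln 2 / 16 = 0.04332 per h
Dose 1 (380 mg at t=0 h): 380·exp(−0.04332·46) = 51.799 mg/L
Dose 2 (395 mg at t=7 h): 395·exp(−0.04332·39) = 72.918 mg/L
Dose 3 (480 mg at t=14 h): 480·exp(−0.04332·32) = 120.000 mg/L
Dose 4 (335 mg at t=21 h): 335·exp(−0.04332·25) = 113.419 mg/L
Dose 5 (300 mg at t=28 h): 300·exp(−0.04332·18) = 137.551 mg/L
Dose 6 (165 mg at t=35 h): 165·exp(−0.04332·11) = 102.453 mg/L
Dose 7 (305 mg at t=42 h): 305·exp(−0.04332·4) = 256.473 mg/L
C(46) = 51.799 + 72.918 + 120.000 + 113.419 + 137.551 + 102.453 + 256.473 = 854.614 mg/L

854.614 mg/L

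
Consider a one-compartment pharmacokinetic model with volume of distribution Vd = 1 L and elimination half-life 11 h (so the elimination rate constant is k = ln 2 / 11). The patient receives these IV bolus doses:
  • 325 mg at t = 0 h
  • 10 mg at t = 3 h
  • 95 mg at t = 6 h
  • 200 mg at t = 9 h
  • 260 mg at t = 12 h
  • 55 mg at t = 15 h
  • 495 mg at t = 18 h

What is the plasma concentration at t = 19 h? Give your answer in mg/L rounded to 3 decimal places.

924.969 mg/L

k = ln 2 / 11 = 0.06301 per h
Dose 1 (325 mg at t=0 h): 325·exp(−0.06301·19) = 98.157 mg/L
Dose 2 (10 mg at t=3 h): 10·exp(−0.06301·16) = 3.649 mg/L
Dose 3 (95 mg at t=6 h): 95·exp(−0.06301·13) = 41.876 mg/L
Dose 4 (200 mg at t=9 h): 200·exp(−0.06301·10) = 106.504 mg/L
Dose 5 (260 mg at t=12 h): 260·exp(−0.06301·7) = 167.266 mg/L
Dose 6 (55 mg at t=15 h): 55·exp(−0.06301·4) = 42.746 mg/L
Dose 7 (495 mg at t=18 h): 495·exp(−0.06301·1) = 464.771 mg/L
C(19) = 98.157 + 3.649 + 41.876 + 106.504 + 167.266 + 42.746 + 464.771 = 924.969 mg/L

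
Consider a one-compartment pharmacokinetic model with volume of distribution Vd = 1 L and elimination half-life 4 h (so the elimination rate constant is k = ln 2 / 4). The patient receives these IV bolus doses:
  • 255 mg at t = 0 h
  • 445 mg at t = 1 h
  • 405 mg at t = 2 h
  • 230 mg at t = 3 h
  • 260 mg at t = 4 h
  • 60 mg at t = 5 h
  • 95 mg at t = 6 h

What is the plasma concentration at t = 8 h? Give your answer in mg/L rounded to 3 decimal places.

668.793 mg/L

k = ln 2 / 4 = 0.17329 per h
Dose 1 (255 mg at t=0 h): 255·exp(−0.17329·8) = 63.750 mg/L
Dose 2 (445 mg at t=1 h): 445·exp(−0.17329·7) = 132.299 mg/L
Dose 3 (405 mg at t=2 h): 405·exp(−0.17329·6) = 143.189 mg/L
Dose 4 (230 mg at t=3 h): 230·exp(−0.17329·5) = 96.703 mg/L
Dose 5 (260 mg at t=4 h): 260·exp(−0.17329·4) = 130.000 mg/L
Dose 6 (60 mg at t=5 h): 60·exp(−0.17329·3) = 35.676 mg/L
Dose 7 (95 mg at t=6 h): 95·exp(−0.17329·2) = 67.175 mg/L
C(8) = 63.750 + 132.299 + 143.189 + 96.703 + 130.000 + 35.676 + 67.175 = 668.793 mg/L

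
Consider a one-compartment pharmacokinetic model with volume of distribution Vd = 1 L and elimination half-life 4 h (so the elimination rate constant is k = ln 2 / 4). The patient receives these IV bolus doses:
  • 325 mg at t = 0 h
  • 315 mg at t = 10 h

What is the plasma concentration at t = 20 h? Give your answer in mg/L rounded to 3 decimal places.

65.841 mg/L

k = ln 2 / 4 = 0.17329 per h
Dose 1 (325 mg at t=0 h): 325·exp(−0.17329·20) = 10.156 mg/L
Dose 2 (315 mg at t=10 h): 315·exp(−0.17329·10) = 55.685 mg/L
C(20) = 10.156 + 55.685 = 65.841 mg/L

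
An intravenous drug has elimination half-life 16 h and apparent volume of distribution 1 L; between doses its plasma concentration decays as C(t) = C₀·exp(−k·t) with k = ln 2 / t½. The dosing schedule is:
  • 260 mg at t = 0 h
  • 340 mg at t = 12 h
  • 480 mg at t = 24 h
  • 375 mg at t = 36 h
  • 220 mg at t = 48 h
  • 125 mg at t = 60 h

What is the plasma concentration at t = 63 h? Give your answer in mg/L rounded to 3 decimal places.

k = ln 2 / 16 = 0.04332 per h
Dose 1 (260 mg at t=0 h): 260·exp(−0.04332·63) = 16.969 mg/L
Dose 2 (340 mg at t=12 h): 340·exp(−0.04332·51) = 37.320 mg/L
Dose 3 (480 mg at t=24 h): 480·exp(−0.04332·39) = 88.610 mg/L
Dose 4 (375 mg at t=36 h): 375·exp(−0.04332·27) = 116.424 mg/L
Dose 5 (220 mg at t=48 h): 220·exp(−0.04332·15) = 114.870 mg/L
Dose 6 (125 mg at t=60 h): 125·exp(−0.04332·3) = 109.766 mg/L
C(63) = 16.969 + 37.320 + 88.610 + 116.424 + 114.870 + 109.766 = 483.959 mg/L

483.959 mg/L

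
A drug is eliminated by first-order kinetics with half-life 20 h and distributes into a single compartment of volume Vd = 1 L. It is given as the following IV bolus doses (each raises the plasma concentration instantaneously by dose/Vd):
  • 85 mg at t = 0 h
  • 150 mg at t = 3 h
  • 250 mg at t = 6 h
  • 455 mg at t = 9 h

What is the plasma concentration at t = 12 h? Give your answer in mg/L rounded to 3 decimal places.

k = ln 2 / 20 = 0.03466 per h
Dose 1 (85 mg at t=0 h): 85·exp(−0.03466·12) = 56.079 mg/L
Dose 2 (150 mg at t=3 h): 150·exp(−0.03466·9) = 109.806 mg/L
Dose 3 (250 mg at t=6 h): 250·exp(−0.03466·6) = 203.063 mg/L
Dose 4 (455 mg at t=9 h): 455·exp(−0.03466·3) = 410.069 mg/L
C(12) = 56.079 + 109.806 + 203.063 + 410.069 = 779.018 mg/L

779.018 mg/L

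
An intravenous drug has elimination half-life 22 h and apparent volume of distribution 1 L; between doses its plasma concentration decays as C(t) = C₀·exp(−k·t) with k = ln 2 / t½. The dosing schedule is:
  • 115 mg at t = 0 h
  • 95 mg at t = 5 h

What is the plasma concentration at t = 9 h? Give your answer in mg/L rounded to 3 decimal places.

k = ln 2 / 22 = 0.03151 per h
Dose 1 (115 mg at t=0 h): 115·exp(−0.03151·9) = 86.606 mg/L
Dose 2 (95 mg at t=5 h): 95·exp(−0.03151·4) = 83.751 mg/L
C(9) = 86.606 + 83.751 = 170.357 mg/L

170.357 mg/L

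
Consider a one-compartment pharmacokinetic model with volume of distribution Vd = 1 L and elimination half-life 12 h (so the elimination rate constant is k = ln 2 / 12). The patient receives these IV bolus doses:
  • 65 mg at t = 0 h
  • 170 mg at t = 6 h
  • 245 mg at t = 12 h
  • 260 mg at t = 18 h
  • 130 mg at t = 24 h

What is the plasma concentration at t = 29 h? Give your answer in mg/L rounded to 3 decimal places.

k = ln 2 / 12 = 0.05776 per h
Dose 1 (65 mg at t=0 h): 65·exp(−0.05776·29) = 12.174 mg/L
Dose 2 (170 mg at t=6 h): 170·exp(−0.05776·23) = 45.027 mg/L
Dose 3 (245 mg at t=12 h): 245·exp(−0.05776·17) = 91.771 mg/L
Dose 4 (260 mg at t=18 h): 260·exp(−0.05776·11) = 137.730 mg/L
Dose 5 (130 mg at t=24 h): 130·exp(−0.05776·5) = 97.390 mg/L
C(29) = 12.174 + 45.027 + 91.771 + 137.730 + 97.390 = 384.092 mg/L

384.092 mg/L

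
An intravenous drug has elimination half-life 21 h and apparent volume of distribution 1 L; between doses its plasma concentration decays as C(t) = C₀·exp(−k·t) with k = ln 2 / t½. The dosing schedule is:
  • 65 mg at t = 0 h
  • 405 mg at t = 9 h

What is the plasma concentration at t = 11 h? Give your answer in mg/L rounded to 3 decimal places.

424.337 mg/L

k = ln 2 / 21 = 0.03301 per h
Dose 1 (65 mg at t=0 h): 65·exp(−0.03301·11) = 45.210 mg/L
Dose 2 (405 mg at t=9 h): 405·exp(−0.03301·2) = 379.128 mg/L
C(11) = 45.210 + 379.128 = 424.337 mg/L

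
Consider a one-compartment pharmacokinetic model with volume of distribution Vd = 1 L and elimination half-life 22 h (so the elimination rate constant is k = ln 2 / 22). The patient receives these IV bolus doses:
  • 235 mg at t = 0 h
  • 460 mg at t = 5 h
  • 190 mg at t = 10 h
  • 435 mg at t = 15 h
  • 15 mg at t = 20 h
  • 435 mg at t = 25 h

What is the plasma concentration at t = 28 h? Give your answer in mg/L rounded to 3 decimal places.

k = ln 2 / 22 = 0.03151 per h
Dose 1 (235 mg at t=0 h): 235·exp(−0.03151·28) = 97.261 mg/L
Dose 2 (460 mg at t=5 h): 460·exp(−0.03151·23) = 222.866 mg/L
Dose 3 (190 mg at t=10 h): 190·exp(−0.03151·18) = 107.760 mg/L
Dose 4 (435 mg at t=15 h): 435·exp(−0.03151·13) = 288.807 mg/L
Dose 5 (15 mg at t=20 h): 15·exp(−0.03151·8) = 11.658 mg/L
Dose 6 (435 mg at t=25 h): 435·exp(−0.03151·3) = 395.767 mg/L
C(28) = 97.261 + 222.866 + 107.760 + 288.807 + 11.658 + 395.767 = 1124.119 mg/L

1124.119 mg/L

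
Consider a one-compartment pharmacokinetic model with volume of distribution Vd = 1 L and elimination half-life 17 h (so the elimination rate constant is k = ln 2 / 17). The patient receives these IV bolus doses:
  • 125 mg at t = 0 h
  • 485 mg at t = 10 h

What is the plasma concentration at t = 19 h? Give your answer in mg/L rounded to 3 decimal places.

k = ln 2 / 17 = 0.04077 per h
Dose 1 (125 mg at t=0 h): 125·exp(−0.04077·19) = 57.606 mg/L
Dose 2 (485 mg at t=10 h): 485·exp(−0.04077·9) = 336.026 mg/L
C(19) = 57.606 + 336.026 = 393.632 mg/L

393.632 mg/L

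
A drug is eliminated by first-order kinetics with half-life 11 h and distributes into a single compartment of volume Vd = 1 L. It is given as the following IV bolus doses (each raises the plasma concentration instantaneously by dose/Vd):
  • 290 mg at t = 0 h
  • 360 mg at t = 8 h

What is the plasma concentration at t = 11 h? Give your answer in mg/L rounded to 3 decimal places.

442.991 mg/L

k = ln 2 / 11 = 0.06301 per h
Dose 1 (290 mg at t=0 h): 290·exp(−0.06301·11) = 145.000 mg/L
Dose 2 (360 mg at t=8 h): 360·exp(−0.06301·3) = 297.991 mg/L
C(11) = 145.000 + 297.991 = 442.991 mg/L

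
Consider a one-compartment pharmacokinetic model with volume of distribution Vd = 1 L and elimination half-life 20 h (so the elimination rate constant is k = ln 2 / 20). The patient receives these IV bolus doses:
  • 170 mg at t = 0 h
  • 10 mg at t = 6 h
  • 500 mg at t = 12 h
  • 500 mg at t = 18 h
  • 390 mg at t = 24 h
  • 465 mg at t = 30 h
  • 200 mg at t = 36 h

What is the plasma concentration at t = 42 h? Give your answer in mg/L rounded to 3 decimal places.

k = ln 2 / 20 = 0.03466 per h
Dose 1 (170 mg at t=0 h): 170·exp(−0.03466·42) = 39.654 mg/L
Dose 2 (10 mg at t=6 h): 10·exp(−0.03466·36) = 2.872 mg/L
Dose 3 (500 mg at t=12 h): 500·exp(−0.03466·30) = 176.777 mg/L
Dose 4 (500 mg at t=18 h): 500·exp(−0.03466·24) = 217.638 mg/L
Dose 5 (390 mg at t=24 h): 390·exp(−0.03466·18) = 208.996 mg/L
Dose 6 (465 mg at t=30 h): 465·exp(−0.03466·12) = 306.786 mg/L
Dose 7 (200 mg at t=36 h): 200·exp(−0.03466·6) = 162.450 mg/L
C(42) = 39.654 + 2.872 + 176.777 + 217.638 + 208.996 + 306.786 + 162.450 = 1115.172 mg/L

1115.172 mg/L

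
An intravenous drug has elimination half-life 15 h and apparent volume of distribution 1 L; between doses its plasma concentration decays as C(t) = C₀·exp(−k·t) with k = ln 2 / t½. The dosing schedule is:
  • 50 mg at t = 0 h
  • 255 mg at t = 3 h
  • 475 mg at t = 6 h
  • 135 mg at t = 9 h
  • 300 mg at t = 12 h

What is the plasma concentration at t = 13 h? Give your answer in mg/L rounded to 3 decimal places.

930.457 mg/L

k = ln 2 / 15 = 0.04621 per h
Dose 1 (50 mg at t=0 h): 50·exp(−0.04621·13) = 27.421 mg/L
Dose 2 (255 mg at t=3 h): 255·exp(−0.04621·10) = 160.640 mg/L
Dose 3 (475 mg at t=6 h): 475·exp(−0.04621·7) = 343.726 mg/L
Dose 4 (135 mg at t=9 h): 135·exp(−0.04621·4) = 112.217 mg/L
Dose 5 (300 mg at t=12 h): 300·exp(−0.04621·1) = 286.452 mg/L
C(13) = 27.421 + 160.640 + 343.726 + 112.217 + 286.452 = 930.457 mg/L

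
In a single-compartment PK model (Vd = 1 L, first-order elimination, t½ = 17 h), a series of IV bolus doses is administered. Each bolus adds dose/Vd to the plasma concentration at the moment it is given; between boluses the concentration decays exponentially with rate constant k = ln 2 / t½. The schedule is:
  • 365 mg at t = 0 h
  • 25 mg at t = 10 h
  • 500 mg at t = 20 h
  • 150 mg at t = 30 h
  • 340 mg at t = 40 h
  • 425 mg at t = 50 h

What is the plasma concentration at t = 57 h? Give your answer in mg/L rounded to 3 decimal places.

k = ln 2 / 17 = 0.04077 per h
Dose 1 (365 mg at t=0 h): 365·exp(−0.04077·57) = 35.724 mg/L
Dose 2 (25 mg at t=10 h): 25·exp(−0.04077·47) = 3.679 mg/L
Dose 3 (500 mg at t=20 h): 500·exp(−0.04077·37) = 110.608 mg/L
Dose 4 (150 mg at t=30 h): 150·exp(−0.04077·27) = 49.887 mg/L
Dose 5 (340 mg at t=40 h): 340·exp(−0.04077·17) = 170.000 mg/L
Dose 6 (425 mg at t=50 h): 425·exp(−0.04077·7) = 319.474 mg/L
C(57) = 35.724 + 3.679 + 110.608 + 49.887 + 170.000 + 319.474 = 689.371 mg/L

689.371 mg/L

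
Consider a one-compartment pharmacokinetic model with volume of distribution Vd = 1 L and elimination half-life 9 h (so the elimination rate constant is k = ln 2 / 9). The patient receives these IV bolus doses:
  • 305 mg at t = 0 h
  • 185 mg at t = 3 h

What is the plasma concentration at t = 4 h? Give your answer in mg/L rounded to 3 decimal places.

395.421 mg/L

k = ln 2 / 9 = 0.07702 per h
Dose 1 (305 mg at t=0 h): 305·exp(−0.07702·4) = 224.135 mg/L
Dose 2 (185 mg at t=3 h): 185·exp(−0.07702·1) = 171.287 mg/L
C(4) = 224.135 + 171.287 = 395.421 mg/L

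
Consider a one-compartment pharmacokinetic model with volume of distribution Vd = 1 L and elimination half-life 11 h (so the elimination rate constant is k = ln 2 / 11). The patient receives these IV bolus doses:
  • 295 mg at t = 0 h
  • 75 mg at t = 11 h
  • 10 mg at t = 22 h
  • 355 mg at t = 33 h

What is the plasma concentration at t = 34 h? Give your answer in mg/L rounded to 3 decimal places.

k = ln 2 / 11 = 0.06301 per h
Dose 1 (295 mg at t=0 h): 295·exp(−0.06301·34) = 34.623 mg/L
Dose 2 (75 mg at t=11 h): 75·exp(−0.06301·23) = 17.605 mg/L
Dose 3 (10 mg at t=22 h): 10·exp(−0.06301·12) = 4.695 mg/L
Dose 4 (355 mg at t=33 h): 355·exp(−0.06301·1) = 333.320 mg/L
C(34) = 34.623 + 17.605 + 4.695 + 333.320 = 390.243 mg/L

390.243 mg/L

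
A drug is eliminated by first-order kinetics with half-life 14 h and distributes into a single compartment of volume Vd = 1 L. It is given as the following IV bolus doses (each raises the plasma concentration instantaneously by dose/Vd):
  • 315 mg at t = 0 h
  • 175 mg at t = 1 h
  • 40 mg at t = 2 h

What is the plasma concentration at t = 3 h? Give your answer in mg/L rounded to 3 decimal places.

468.091 mg/L

k = ln 2 / 14 = 0.04951 per h
Dose 1 (315 mg at t=0 h): 315·exp(−0.04951·3) = 271.521 mg/L
Dose 2 (175 mg at t=1 h): 175·exp(−0.04951·2) = 158.502 mg/L
Dose 3 (40 mg at t=2 h): 40·exp(−0.04951·1) = 38.068 mg/L
C(3) = 271.521 + 158.502 + 38.068 = 468.091 mg/L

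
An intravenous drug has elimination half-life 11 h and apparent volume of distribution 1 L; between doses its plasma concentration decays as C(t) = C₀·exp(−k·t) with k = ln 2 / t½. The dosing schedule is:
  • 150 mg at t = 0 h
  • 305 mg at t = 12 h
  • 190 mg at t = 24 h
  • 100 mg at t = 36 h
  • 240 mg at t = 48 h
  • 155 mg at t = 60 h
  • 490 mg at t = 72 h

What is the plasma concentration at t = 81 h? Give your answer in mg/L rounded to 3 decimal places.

365.135 mg/L

k = ln 2 / 11 = 0.06301 per h
Dose 1 (150 mg at t=0 h): 150·exp(−0.06301·81) = 0.911 mg/L
Dose 2 (305 mg at t=12 h): 305·exp(−0.06301·69) = 3.945 mg/L
Dose 3 (190 mg at t=24 h): 190·exp(−0.06301·57) = 5.234 mg/L
Dose 4 (100 mg at t=36 h): 100·exp(−0.06301·45) = 5.868 mg/L
Dose 5 (240 mg at t=48 h): 240·exp(−0.06301·33) = 30.000 mg/L
Dose 6 (155 mg at t=60 h): 155·exp(−0.06301·21) = 41.270 mg/L
Dose 7 (490 mg at t=72 h): 490·exp(−0.06301·9) = 277.907 mg/L
C(81) = 0.911 + 3.945 + 5.234 + 5.868 + 30.000 + 41.270 + 277.907 = 365.135 mg/L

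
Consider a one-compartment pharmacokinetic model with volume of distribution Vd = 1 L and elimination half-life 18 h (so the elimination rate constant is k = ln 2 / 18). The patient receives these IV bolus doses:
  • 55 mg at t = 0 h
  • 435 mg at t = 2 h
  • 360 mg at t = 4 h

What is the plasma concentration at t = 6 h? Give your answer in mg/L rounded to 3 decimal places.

k = ln 2 / 18 = 0.03851 per h
Dose 1 (55 mg at t=0 h): 55·exp(−0.03851·6) = 43.654 mg/L
Dose 2 (435 mg at t=2 h): 435·exp(−0.03851·4) = 372.901 mg/L
Dose 3 (360 mg at t=4 h): 360·exp(−0.03851·2) = 333.315 mg/L
C(6) = 43.654 + 372.901 + 333.315 = 749.870 mg/L

749.870 mg/L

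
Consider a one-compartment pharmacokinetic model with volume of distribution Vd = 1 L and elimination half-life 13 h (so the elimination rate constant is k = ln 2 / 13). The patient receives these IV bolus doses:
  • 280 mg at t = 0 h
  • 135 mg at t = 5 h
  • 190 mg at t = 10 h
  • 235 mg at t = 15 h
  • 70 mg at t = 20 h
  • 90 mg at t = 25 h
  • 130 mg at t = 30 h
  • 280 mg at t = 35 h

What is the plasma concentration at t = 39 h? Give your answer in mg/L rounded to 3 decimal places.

537.625 mg/L

k = ln 2 / 13 = 0.05332 per h
Dose 1 (280 mg at t=0 h): 280·exp(−0.05332·39) = 35.000 mg/L
Dose 2 (135 mg at t=5 h): 135·exp(−0.05332·34) = 22.031 mg/L
Dose 3 (190 mg at t=10 h): 190·exp(−0.05332·29) = 40.479 mg/L
Dose 4 (235 mg at t=15 h): 235·exp(−0.05332·24) = 65.361 mg/L
Dose 5 (70 mg at t=20 h): 70·exp(−0.05332·19) = 25.417 mg/L
Dose 6 (90 mg at t=25 h): 90·exp(−0.05332·14) = 42.663 mg/L
Dose 7 (130 mg at t=30 h): 130·exp(−0.05332·9) = 80.452 mg/L
Dose 8 (280 mg at t=35 h): 280·exp(−0.05332·4) = 226.221 mg/L
C(39) = 35.000 + 22.031 + 40.479 + 65.361 + 25.417 + 42.663 + 80.452 + 226.221 = 537.625 mg/L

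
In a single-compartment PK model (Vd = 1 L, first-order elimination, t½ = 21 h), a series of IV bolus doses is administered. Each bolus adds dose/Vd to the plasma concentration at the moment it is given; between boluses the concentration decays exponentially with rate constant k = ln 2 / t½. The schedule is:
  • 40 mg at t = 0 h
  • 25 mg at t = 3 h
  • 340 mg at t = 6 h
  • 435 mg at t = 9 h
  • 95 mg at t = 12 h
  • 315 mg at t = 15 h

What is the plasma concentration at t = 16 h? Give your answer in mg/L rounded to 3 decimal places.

1017.565 mg/L

k = ln 2 / 21 = 0.03301 per h
Dose 1 (40 mg at t=0 h): 40·exp(−0.03301·16) = 23.589 mg/L
Dose 2 (25 mg at t=3 h): 25·exp(−0.03301·13) = 16.278 mg/L
Dose 3 (340 mg at t=6 h): 340·exp(−0.03301·10) = 244.417 mg/L
Dose 4 (435 mg at t=9 h): 435·exp(−0.03301·7) = 345.260 mg/L
Dose 5 (95 mg at t=12 h): 95·exp(−0.03301·4) = 83.250 mg/L
Dose 6 (315 mg at t=15 h): 315·exp(−0.03301·1) = 304.773 mg/L
C(16) = 23.589 + 16.278 + 244.417 + 345.260 + 83.250 + 304.773 = 1017.565 mg/L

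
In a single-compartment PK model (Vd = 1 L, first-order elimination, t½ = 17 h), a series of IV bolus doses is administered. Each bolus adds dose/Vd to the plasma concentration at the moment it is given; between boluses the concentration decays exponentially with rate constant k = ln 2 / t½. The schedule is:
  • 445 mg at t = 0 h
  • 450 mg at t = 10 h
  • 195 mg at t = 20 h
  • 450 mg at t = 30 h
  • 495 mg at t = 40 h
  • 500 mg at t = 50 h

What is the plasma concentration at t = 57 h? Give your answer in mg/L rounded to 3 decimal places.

k = ln 2 / 17 = 0.04077 per h
Dose 1 (445 mg at t=0 h): 445·exp(−0.04077·57) = 43.554 mg/L
Dose 2 (450 mg at t=10 h): 450·exp(−0.04077·47) = 66.215 mg/L
Dose 3 (195 mg at t=20 h): 195·exp(−0.04077·37) = 43.137 mg/L
Dose 4 (450 mg at t=30 h): 450·exp(−0.04077·27) = 149.660 mg/L
Dose 5 (495 mg at t=40 h): 495·exp(−0.04077·17) = 247.500 mg/L
Dose 6 (500 mg at t=50 h): 500·exp(−0.04077·7) = 375.852 mg/L
C(57) = 43.554 + 66.215 + 43.137 + 149.660 + 247.500 + 375.852 = 925.917 mg/L

925.917 mg/L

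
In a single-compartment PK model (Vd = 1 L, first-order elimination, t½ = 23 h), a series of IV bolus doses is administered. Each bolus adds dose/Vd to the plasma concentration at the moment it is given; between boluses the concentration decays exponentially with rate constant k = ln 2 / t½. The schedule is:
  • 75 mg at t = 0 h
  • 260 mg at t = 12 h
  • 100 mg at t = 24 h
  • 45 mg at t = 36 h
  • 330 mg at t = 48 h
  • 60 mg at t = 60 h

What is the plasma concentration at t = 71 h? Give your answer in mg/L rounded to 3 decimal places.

300.757 mg/L

k = ln 2 / 23 = 0.03014 per h
Dose 1 (75 mg at t=0 h): 75·exp(−0.03014·71) = 8.827 mg/L
Dose 2 (260 mg at t=12 h): 260·exp(−0.03014·59) = 43.930 mg/L
Dose 3 (100 mg at t=24 h): 100·exp(−0.03014·47) = 24.258 mg/L
Dose 4 (45 mg at t=36 h): 45·exp(−0.03014·35) = 15.672 mg/L
Dose 5 (330 mg at t=48 h): 330·exp(−0.03014·23) = 165.000 mg/L
Dose 6 (60 mg at t=60 h): 60·exp(−0.03014·11) = 43.071 mg/L
C(71) = 8.827 + 43.930 + 24.258 + 15.672 + 165.000 + 43.071 = 300.757 mg/L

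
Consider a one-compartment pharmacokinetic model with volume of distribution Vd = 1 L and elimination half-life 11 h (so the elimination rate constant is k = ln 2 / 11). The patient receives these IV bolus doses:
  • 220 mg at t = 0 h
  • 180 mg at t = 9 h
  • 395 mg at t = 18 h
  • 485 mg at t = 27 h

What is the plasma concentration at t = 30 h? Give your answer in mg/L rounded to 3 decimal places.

k = ln 2 / 11 = 0.06301 per h
Dose 1 (220 mg at t=0 h): 220·exp(−0.06301·30) = 33.222 mg/L
Dose 2 (180 mg at t=9 h): 180·exp(−0.06301·21) = 47.927 mg/L
Dose 3 (395 mg at t=18 h): 395·exp(−0.06301·12) = 185.439 mg/L
Dose 4 (485 mg at t=27 h): 485·exp(−0.06301·3) = 401.460 mg/L
C(30) = 33.222 + 47.927 + 185.439 + 401.460 = 668.049 mg/L

668.049 mg/L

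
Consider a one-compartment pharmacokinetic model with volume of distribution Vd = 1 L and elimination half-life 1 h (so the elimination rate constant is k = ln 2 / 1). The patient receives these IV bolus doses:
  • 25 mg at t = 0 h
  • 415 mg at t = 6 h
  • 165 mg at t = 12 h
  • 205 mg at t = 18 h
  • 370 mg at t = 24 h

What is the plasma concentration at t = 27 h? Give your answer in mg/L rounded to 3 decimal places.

46.656 mg/L

k = ln 2 / 1 = 0.69315 per h
Dose 1 (25 mg at t=0 h): 25·exp(−0.69315·27) = 0.000 mg/L
Dose 2 (415 mg at t=6 h): 415·exp(−0.69315·21) = 0.000 mg/L
Dose 3 (165 mg at t=12 h): 165·exp(−0.69315·15) = 0.005 mg/L
Dose 4 (205 mg at t=18 h): 205·exp(−0.69315·9) = 0.400 mg/L
Dose 5 (370 mg at t=24 h): 370·exp(−0.69315·3) = 46.250 mg/L
C(27) = 0.000 + 0.000 + 0.005 + 0.400 + 46.250 = 46.656 mg/L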